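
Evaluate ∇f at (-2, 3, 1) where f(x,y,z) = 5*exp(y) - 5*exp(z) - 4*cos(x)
(-4*sin(2), 5*exp(3), -5*E)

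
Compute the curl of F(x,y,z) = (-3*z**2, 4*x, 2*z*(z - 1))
(0, -6*z, 4)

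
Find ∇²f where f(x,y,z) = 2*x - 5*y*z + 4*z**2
8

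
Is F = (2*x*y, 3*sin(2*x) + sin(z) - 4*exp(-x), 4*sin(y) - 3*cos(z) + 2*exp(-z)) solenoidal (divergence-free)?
No, ∇·F = 2*y + 3*sin(z) - 2*exp(-z)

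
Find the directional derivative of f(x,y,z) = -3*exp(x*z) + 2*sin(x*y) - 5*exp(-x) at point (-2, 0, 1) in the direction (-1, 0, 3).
sqrt(10)*(21 - 5*exp(4))*exp(-2)/10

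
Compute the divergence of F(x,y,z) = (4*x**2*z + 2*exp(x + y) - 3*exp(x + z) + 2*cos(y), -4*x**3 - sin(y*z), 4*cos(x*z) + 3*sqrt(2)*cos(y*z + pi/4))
8*x*z - 4*x*sin(x*z) - 3*sqrt(2)*y*sin(y*z + pi/4) - z*cos(y*z) + 2*exp(x + y) - 3*exp(x + z)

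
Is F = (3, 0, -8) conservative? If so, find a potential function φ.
Yes, F is conservative. φ = 3*x - 8*z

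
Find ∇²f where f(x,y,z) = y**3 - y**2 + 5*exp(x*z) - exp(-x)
5*x**2*exp(x*z) + 6*y + 5*z**2*exp(x*z) - 2 - exp(-x)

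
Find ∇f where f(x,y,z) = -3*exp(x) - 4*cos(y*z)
(-3*exp(x), 4*z*sin(y*z), 4*y*sin(y*z))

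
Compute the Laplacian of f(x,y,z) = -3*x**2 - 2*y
-6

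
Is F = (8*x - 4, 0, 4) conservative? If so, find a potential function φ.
Yes, F is conservative. φ = 4*x**2 - 4*x + 4*z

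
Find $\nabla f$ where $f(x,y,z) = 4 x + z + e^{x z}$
(z*exp(x*z) + 4, 0, x*exp(x*z) + 1)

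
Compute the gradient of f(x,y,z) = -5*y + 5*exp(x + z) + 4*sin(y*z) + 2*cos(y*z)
(5*exp(x + z), -2*z*sin(y*z) + 4*z*cos(y*z) - 5, -2*y*sin(y*z) + 4*y*cos(y*z) + 5*exp(x + z))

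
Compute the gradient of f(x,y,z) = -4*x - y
(-4, -1, 0)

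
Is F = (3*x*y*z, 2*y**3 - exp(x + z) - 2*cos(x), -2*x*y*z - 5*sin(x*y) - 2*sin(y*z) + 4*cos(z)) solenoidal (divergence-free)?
No, ∇·F = -2*x*y + 6*y**2 + 3*y*z - 2*y*cos(y*z) - 4*sin(z)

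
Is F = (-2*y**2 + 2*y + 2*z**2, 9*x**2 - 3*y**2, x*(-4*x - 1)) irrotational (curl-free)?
No, ∇×F = (0, 8*x + 4*z + 1, 18*x + 4*y - 2)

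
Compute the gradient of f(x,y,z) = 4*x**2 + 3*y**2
(8*x, 6*y, 0)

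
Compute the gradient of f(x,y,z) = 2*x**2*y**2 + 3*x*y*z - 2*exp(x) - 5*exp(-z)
(4*x*y**2 + 3*y*z - 2*exp(x), x*(4*x*y + 3*z), 3*x*y + 5*exp(-z))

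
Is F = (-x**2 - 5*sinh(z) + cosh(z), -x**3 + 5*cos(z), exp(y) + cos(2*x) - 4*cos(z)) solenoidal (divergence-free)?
No, ∇·F = -2*x + 4*sin(z)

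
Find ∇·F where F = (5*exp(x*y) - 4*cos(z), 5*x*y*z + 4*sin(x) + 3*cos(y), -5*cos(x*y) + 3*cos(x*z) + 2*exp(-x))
5*x*z - 3*x*sin(x*z) + 5*y*exp(x*y) - 3*sin(y)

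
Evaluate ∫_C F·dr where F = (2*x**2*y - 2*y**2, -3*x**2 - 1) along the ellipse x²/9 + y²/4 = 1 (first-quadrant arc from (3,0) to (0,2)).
-22 - 27*pi/4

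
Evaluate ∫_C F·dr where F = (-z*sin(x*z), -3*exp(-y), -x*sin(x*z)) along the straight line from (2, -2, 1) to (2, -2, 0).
1 - cos(2)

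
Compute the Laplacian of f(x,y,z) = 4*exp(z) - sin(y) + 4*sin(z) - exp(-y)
4*exp(z) + sin(y) - 4*sin(z) - exp(-y)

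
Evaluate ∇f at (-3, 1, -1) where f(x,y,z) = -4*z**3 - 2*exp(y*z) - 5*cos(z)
(0, 2*exp(-1), -12 - 5*sin(1) - 2*exp(-1))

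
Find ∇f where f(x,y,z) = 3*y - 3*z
(0, 3, -3)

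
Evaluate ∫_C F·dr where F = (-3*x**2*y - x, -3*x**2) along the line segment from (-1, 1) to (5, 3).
-378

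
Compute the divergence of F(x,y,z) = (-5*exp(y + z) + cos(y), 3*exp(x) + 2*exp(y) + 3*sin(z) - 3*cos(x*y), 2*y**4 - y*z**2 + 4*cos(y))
3*x*sin(x*y) - 2*y*z + 2*exp(y)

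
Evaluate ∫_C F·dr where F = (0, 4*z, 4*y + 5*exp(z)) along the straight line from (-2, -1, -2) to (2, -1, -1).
-4 - 5*exp(-2) + 5*exp(-1)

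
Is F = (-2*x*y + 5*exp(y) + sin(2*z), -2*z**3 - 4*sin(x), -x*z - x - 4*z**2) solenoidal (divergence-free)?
No, ∇·F = -x - 2*y - 8*z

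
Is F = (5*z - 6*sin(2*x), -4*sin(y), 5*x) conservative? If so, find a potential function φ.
Yes, F is conservative. φ = 5*x*z + 3*cos(2*x) + 4*cos(y)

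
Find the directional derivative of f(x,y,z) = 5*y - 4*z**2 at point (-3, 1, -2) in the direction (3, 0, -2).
-32*sqrt(13)/13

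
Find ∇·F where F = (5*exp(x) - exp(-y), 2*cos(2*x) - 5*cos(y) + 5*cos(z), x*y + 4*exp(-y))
5*exp(x) + 5*sin(y)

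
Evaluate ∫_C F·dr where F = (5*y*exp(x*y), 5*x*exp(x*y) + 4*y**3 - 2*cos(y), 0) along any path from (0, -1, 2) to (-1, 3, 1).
-2*sin(1) - 2*sin(3) + 5*exp(-3) + 75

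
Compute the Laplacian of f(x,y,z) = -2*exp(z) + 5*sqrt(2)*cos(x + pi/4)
-2*exp(z) - 5*sqrt(2)*cos(x + pi/4)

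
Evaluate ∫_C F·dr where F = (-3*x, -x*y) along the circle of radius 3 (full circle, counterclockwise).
0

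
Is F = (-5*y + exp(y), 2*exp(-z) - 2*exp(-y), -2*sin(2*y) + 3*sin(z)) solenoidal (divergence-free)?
No, ∇·F = 3*cos(z) + 2*exp(-y)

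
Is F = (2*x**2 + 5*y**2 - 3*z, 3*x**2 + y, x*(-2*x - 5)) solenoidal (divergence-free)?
No, ∇·F = 4*x + 1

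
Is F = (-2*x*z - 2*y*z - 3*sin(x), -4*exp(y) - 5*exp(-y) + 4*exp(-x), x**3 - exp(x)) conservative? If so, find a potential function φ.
No, ∇×F = (0, -3*x**2 - 2*x - 2*y + exp(x), 2*z - 4*exp(-x)) ≠ 0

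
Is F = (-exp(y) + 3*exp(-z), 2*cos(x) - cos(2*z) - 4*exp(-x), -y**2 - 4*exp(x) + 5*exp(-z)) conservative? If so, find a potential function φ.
No, ∇×F = (-2*y - 2*sin(2*z), 4*exp(x) - 3*exp(-z), exp(y) - 2*sin(x) + 4*exp(-x)) ≠ 0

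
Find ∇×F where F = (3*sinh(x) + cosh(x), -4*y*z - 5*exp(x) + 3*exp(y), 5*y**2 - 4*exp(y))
(14*y - 4*exp(y), 0, -5*exp(x))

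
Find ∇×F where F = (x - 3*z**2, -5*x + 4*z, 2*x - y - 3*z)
(-5, -6*z - 2, -5)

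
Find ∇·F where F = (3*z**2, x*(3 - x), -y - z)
-1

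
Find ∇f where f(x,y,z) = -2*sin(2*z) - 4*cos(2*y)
(0, 8*sin(2*y), -4*cos(2*z))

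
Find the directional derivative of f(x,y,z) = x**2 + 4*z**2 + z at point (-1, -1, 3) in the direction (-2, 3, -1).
-3*sqrt(14)/2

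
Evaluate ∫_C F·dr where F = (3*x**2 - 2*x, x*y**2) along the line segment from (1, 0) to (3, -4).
-106/3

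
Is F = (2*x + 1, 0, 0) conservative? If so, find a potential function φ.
Yes, F is conservative. φ = x*(x + 1)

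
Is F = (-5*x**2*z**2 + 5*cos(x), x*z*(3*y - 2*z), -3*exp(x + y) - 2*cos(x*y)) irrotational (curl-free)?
No, ∇×F = (-3*x*y + 4*x*z + 2*x*sin(x*y) - 3*exp(x + y), -10*x**2*z - 2*y*sin(x*y) + 3*exp(x + y), z*(3*y - 2*z))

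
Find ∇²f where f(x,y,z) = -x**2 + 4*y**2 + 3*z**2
12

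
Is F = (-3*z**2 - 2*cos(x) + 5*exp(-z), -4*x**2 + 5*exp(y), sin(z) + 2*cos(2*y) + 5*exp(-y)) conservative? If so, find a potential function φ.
No, ∇×F = (-4*sin(2*y) - 5*exp(-y), -6*z - 5*exp(-z), -8*x) ≠ 0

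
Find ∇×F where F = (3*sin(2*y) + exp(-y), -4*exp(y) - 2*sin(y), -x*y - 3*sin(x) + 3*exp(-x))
(-x, y + 3*cos(x) + 3*exp(-x), -6*cos(2*y) + exp(-y))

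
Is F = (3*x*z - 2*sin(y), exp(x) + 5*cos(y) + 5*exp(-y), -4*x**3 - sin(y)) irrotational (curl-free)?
No, ∇×F = (-cos(y), 3*x*(4*x + 1), exp(x) + 2*cos(y))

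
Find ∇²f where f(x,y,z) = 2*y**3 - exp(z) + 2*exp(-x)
12*y - exp(z) + 2*exp(-x)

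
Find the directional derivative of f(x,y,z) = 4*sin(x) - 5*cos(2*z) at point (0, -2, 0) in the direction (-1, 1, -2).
-2*sqrt(6)/3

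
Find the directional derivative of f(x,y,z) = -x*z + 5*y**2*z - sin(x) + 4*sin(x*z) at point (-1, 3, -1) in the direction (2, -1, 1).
sqrt(6)*(39 - 7*cos(1))/3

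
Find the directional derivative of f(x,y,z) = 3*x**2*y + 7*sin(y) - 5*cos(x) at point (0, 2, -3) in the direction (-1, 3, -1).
21*sqrt(11)*cos(2)/11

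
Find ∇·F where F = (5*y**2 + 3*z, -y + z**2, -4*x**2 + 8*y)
-1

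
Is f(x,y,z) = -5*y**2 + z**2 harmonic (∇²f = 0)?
No, ∇²f = -8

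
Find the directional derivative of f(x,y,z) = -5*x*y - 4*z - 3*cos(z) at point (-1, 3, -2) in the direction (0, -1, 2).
-sqrt(5)*(6*sin(2) + 13)/5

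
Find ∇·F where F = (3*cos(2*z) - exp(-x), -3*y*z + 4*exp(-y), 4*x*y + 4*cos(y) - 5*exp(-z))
-3*z + 5*exp(-z) - 4*exp(-y) + exp(-x)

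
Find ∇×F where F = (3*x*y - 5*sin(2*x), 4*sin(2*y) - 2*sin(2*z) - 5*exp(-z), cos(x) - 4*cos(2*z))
(4*cos(2*z) - 5*exp(-z), sin(x), -3*x)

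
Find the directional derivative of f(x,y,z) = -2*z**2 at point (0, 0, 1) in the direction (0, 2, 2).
-2*sqrt(2)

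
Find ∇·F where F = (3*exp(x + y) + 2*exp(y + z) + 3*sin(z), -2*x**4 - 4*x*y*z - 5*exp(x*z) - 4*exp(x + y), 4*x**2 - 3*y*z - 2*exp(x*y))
-4*x*z - 3*y - exp(x + y)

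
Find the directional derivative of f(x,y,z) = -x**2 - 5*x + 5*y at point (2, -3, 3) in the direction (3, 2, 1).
-17*sqrt(14)/14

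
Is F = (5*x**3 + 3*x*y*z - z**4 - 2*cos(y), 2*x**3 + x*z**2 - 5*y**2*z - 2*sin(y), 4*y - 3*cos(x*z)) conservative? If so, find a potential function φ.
No, ∇×F = (-2*x*z + 5*y**2 + 4, 3*x*y - 4*z**3 - 3*z*sin(x*z), 6*x**2 - 3*x*z + z**2 - 2*sin(y)) ≠ 0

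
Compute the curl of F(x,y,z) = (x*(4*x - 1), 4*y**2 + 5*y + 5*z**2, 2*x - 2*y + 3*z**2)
(-10*z - 2, -2, 0)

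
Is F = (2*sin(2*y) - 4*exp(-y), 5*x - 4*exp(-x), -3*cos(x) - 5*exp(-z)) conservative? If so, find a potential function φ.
No, ∇×F = (0, -3*sin(x), -4*cos(2*y) + 5 - 4*exp(-y) + 4*exp(-x)) ≠ 0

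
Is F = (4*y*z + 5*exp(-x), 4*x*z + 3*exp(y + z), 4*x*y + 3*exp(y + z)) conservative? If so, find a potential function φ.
Yes, F is conservative. φ = 4*x*y*z + 3*exp(y + z) - 5*exp(-x)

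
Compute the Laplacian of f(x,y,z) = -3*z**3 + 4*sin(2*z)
-18*z - 16*sin(2*z)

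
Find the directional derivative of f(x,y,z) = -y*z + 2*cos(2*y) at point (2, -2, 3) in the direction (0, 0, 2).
2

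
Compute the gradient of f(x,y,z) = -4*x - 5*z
(-4, 0, -5)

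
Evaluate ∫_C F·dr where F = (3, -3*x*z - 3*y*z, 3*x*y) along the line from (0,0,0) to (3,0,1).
9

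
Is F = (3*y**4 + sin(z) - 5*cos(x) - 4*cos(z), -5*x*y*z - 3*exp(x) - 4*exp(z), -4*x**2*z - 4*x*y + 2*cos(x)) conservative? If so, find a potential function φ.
No, ∇×F = (5*x*y - 4*x + 4*exp(z), 8*x*z + 4*y + 2*sin(x) + 4*sin(z) + cos(z), -12*y**3 - 5*y*z - 3*exp(x)) ≠ 0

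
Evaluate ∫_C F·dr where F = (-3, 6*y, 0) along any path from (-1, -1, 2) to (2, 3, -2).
15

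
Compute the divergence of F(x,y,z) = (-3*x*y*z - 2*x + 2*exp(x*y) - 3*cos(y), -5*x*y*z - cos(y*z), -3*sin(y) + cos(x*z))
-5*x*z - x*sin(x*z) - 3*y*z + 2*y*exp(x*y) + z*sin(y*z) - 2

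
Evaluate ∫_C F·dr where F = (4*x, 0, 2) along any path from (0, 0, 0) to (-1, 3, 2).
6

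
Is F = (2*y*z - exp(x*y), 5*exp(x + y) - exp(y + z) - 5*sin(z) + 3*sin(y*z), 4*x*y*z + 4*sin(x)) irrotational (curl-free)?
No, ∇×F = (4*x*z - 3*y*cos(y*z) + exp(y + z) + 5*cos(z), -4*y*z + 2*y - 4*cos(x), x*exp(x*y) - 2*z + 5*exp(x + y))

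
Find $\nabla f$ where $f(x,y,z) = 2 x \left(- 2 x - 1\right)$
(-8*x - 2, 0, 0)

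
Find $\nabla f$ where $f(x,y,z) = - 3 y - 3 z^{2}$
(0, -3, -6*z)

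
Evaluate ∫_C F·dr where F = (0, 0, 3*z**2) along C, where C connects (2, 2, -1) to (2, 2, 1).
2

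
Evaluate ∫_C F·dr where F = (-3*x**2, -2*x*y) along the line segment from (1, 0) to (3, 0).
-26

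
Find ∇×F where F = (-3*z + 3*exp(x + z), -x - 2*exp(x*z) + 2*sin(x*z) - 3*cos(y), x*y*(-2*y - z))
(x*(-4*y - z + 2*exp(x*z) - 2*cos(x*z)), y*(2*y + z) + 3*exp(x + z) - 3, -2*z*exp(x*z) + 2*z*cos(x*z) - 1)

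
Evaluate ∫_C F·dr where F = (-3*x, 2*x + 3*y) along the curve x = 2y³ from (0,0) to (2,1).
-7/2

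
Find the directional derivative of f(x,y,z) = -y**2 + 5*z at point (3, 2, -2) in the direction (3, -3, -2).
sqrt(22)/11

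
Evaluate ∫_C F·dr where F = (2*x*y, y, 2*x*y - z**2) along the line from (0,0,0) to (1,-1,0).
-1/6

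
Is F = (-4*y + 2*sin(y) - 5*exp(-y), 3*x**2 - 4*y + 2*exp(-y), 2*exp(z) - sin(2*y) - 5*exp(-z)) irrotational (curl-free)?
No, ∇×F = (-2*cos(2*y), 0, 6*x - 2*cos(y) + 4 - 5*exp(-y))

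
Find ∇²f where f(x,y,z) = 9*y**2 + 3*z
18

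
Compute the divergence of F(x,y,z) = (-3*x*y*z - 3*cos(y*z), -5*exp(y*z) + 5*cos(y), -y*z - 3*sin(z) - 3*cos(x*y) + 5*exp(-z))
-3*y*z - y - 5*z*exp(y*z) - 5*sin(y) - 3*cos(z) - 5*exp(-z)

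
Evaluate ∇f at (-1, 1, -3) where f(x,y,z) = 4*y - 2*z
(0, 4, -2)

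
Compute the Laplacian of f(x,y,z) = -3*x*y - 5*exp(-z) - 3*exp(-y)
-5*exp(-z) - 3*exp(-y)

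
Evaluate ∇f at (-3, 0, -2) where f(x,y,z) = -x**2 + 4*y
(6, 4, 0)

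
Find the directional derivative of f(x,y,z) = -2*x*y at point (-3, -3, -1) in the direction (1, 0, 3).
3*sqrt(10)/5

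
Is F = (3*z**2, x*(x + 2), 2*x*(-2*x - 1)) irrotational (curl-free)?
No, ∇×F = (0, 8*x + 6*z + 2, 2*x + 2)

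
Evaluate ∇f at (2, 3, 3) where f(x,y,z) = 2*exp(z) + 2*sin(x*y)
(6*cos(6), 4*cos(6), 2*exp(3))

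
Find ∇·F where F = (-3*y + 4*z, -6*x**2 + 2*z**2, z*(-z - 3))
-2*z - 3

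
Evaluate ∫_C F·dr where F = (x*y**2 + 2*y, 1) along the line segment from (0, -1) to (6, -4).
138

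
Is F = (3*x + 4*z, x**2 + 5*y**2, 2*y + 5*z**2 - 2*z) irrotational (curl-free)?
No, ∇×F = (2, 4, 2*x)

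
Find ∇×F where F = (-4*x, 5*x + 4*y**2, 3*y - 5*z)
(3, 0, 5)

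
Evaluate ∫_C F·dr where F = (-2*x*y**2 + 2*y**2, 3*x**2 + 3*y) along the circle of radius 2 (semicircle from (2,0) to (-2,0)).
-64/3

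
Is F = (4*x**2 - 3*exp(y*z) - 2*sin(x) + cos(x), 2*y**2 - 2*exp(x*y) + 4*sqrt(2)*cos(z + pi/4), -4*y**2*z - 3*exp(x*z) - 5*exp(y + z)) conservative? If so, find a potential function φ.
No, ∇×F = (-8*y*z - 5*exp(y + z) + 4*sqrt(2)*sin(z + pi/4), -3*y*exp(y*z) + 3*z*exp(x*z), -2*y*exp(x*y) + 3*z*exp(y*z)) ≠ 0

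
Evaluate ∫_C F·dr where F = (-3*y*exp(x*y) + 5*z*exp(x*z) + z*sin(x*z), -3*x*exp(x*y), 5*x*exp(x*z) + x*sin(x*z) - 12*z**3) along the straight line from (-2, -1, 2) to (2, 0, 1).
cos(4) - 5*exp(-4) - cos(2) + 42 + 8*exp(2)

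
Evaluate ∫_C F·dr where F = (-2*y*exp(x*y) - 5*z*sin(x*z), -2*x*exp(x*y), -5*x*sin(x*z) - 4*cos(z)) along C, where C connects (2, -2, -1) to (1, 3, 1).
-2*exp(3) - 8*sin(1) + 2*exp(-4) - 5*cos(2) + 5*cos(1)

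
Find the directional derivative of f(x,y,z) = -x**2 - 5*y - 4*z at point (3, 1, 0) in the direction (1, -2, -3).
8*sqrt(14)/7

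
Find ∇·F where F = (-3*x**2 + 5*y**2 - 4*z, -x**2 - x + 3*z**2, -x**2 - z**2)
-6*x - 2*z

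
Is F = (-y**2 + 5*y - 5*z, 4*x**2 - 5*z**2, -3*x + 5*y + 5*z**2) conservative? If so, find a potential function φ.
No, ∇×F = (10*z + 5, -2, 8*x + 2*y - 5) ≠ 0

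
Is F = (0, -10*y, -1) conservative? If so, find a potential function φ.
Yes, F is conservative. φ = -5*y**2 - z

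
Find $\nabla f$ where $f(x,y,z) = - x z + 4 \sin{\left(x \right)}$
(-z + 4*cos(x), 0, -x)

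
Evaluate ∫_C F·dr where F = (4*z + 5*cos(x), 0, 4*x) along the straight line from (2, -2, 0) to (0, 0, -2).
-5*sin(2)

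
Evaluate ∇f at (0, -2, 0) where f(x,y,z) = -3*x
(-3, 0, 0)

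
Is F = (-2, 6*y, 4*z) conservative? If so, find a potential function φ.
Yes, F is conservative. φ = -2*x + 3*y**2 + 2*z**2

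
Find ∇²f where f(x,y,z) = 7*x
0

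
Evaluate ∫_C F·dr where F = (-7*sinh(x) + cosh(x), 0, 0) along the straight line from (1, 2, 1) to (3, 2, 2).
-7*cosh(3) - sinh(1) + sinh(3) + 7*cosh(1)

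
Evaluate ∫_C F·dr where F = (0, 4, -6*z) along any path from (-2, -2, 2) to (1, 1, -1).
21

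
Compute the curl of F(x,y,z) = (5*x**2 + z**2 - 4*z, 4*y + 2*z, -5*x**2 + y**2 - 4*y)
(2*y - 6, 10*x + 2*z - 4, 0)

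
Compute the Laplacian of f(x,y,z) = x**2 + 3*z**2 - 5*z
8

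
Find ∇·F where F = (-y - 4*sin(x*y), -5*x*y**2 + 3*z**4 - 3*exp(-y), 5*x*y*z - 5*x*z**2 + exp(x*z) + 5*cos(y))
-5*x*y - 10*x*z + x*exp(x*z) - 4*y*cos(x*y) + 3*exp(-y)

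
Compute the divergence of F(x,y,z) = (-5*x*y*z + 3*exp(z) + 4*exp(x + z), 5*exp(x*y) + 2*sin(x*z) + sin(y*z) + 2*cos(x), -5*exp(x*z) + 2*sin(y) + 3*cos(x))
5*x*exp(x*y) - 5*x*exp(x*z) - 5*y*z + z*cos(y*z) + 4*exp(x + z)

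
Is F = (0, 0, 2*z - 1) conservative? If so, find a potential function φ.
Yes, F is conservative. φ = z*(z - 1)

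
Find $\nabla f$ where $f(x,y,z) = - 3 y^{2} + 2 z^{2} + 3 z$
(0, -6*y, 4*z + 3)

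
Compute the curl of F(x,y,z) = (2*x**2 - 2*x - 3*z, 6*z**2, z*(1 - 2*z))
(-12*z, -3, 0)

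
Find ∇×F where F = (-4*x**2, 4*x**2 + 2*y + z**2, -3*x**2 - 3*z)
(-2*z, 6*x, 8*x)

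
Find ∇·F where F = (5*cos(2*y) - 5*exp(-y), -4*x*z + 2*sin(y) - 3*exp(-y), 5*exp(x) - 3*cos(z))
3*sin(z) + 2*cos(y) + 3*exp(-y)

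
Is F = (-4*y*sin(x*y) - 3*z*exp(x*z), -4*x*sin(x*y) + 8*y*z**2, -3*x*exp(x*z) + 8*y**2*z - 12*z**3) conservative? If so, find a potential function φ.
Yes, F is conservative. φ = 4*y**2*z**2 - 3*z**4 - 3*exp(x*z) + 4*cos(x*y)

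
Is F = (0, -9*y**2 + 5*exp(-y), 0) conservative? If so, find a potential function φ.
Yes, F is conservative. φ = -3*y**3 - 5*exp(-y)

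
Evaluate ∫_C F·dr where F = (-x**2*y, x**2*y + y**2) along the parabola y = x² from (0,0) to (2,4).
544/15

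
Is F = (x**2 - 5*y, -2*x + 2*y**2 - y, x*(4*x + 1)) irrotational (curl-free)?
No, ∇×F = (0, -8*x - 1, 3)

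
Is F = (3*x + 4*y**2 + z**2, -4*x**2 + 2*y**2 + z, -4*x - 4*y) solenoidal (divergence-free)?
No, ∇·F = 4*y + 3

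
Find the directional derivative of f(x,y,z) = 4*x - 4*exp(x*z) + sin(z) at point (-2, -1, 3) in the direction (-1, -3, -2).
-sqrt(14)*(exp(6)*cos(3) + 2 + 2*exp(6))*exp(-6)/7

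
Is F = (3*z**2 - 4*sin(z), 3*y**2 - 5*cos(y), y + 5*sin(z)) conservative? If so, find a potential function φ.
No, ∇×F = (1, 6*z - 4*cos(z), 0) ≠ 0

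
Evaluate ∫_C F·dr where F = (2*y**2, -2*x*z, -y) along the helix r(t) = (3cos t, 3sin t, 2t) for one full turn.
-36*pi**2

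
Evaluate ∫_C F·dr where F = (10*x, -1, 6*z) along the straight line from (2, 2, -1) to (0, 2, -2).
-11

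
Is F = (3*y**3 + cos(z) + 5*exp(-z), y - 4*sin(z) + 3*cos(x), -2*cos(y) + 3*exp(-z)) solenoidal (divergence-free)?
No, ∇·F = 1 - 3*exp(-z)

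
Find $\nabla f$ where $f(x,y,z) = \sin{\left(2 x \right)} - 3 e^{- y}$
(2*cos(2*x), 3*exp(-y), 0)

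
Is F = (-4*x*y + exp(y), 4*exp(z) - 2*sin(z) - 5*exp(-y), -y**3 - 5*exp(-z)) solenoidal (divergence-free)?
No, ∇·F = -4*y + 5*exp(-z) + 5*exp(-y)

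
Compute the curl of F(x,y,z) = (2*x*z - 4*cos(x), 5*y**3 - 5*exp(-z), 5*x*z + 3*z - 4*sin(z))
(-5*exp(-z), 2*x - 5*z, 0)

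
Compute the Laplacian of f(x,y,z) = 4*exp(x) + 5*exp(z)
4*exp(x) + 5*exp(z)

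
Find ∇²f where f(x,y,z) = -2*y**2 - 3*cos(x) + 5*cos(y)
3*cos(x) - 5*cos(y) - 4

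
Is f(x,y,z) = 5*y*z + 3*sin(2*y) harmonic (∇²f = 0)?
No, ∇²f = -12*sin(2*y)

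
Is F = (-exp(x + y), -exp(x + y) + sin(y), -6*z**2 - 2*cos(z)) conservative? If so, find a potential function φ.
Yes, F is conservative. φ = -2*z**3 - exp(x + y) - 2*sin(z) - cos(y)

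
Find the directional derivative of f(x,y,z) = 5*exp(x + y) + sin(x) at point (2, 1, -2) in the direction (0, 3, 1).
3*sqrt(10)*exp(3)/2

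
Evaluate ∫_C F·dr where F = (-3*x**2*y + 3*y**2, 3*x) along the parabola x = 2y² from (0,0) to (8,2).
-5696/7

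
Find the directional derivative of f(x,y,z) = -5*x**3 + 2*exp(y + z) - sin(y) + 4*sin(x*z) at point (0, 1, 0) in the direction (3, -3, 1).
sqrt(19)*(-4*E + 3*cos(1))/19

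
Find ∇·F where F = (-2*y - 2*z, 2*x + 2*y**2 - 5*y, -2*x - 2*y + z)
4*y - 4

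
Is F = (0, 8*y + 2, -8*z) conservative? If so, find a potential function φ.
Yes, F is conservative. φ = 4*y**2 + 2*y - 4*z**2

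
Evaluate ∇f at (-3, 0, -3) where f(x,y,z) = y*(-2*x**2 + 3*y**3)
(0, -18, 0)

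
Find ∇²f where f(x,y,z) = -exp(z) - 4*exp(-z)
-exp(z) - 4*exp(-z)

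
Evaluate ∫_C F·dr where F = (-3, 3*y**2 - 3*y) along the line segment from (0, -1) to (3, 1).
-7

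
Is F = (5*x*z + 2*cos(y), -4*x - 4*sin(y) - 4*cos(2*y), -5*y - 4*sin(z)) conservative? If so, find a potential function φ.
No, ∇×F = (-5, 5*x, 2*sin(y) - 4) ≠ 0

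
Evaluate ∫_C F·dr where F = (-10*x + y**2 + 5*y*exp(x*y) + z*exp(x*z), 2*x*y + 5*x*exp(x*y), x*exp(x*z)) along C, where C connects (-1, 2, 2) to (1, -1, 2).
-6*exp(-2) + 5*exp(-1) + 5 + exp(2)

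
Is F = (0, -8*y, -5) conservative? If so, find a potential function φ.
Yes, F is conservative. φ = -4*y**2 - 5*z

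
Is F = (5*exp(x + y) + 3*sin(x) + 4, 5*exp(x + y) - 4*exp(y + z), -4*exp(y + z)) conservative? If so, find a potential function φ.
Yes, F is conservative. φ = 4*x + 5*exp(x + y) - 4*exp(y + z) - 3*cos(x)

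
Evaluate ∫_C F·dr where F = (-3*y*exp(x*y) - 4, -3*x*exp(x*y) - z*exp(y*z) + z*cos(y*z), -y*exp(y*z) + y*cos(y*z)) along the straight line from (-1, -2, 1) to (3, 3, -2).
-3*exp(9) - 16 - exp(-6) + exp(-2) - sin(6) + sin(2) + 3*exp(2)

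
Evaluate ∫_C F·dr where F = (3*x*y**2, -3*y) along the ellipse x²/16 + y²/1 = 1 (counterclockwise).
0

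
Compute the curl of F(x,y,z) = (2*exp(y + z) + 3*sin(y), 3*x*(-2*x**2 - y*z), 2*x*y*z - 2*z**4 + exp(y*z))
(3*x*y + 2*x*z + z*exp(y*z), -2*y*z + 2*exp(y + z), -18*x**2 - 3*y*z - 2*exp(y + z) - 3*cos(y))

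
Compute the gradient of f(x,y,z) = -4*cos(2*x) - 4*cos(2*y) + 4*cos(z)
(8*sin(2*x), 8*sin(2*y), -4*sin(z))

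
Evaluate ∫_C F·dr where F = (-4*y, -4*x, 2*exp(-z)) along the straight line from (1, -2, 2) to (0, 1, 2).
-8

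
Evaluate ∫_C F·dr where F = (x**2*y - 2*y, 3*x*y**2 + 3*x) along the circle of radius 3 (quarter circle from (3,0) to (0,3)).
171*pi/8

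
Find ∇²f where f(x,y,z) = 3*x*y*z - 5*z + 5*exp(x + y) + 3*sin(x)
10*exp(x + y) - 3*sin(x)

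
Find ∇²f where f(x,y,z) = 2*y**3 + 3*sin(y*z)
-3*y**2*sin(y*z) + 12*y - 3*z**2*sin(y*z)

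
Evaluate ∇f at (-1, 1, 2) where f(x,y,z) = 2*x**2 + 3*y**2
(-4, 6, 0)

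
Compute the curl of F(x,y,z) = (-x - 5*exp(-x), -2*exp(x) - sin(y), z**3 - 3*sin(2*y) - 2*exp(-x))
(-6*cos(2*y), -2*exp(-x), -2*exp(x))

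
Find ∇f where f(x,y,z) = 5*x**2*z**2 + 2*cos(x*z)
(2*z*(5*x*z - sin(x*z)), 0, 2*x*(5*x*z - sin(x*z)))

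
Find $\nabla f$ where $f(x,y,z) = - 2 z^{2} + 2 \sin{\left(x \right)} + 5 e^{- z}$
(2*cos(x), 0, -4*z - 5*exp(-z))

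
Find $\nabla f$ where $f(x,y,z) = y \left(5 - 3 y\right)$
(0, 5 - 6*y, 0)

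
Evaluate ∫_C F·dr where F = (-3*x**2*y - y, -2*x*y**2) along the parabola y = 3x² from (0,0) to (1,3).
-638/35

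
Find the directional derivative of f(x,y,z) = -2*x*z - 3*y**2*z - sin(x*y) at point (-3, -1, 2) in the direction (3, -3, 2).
-3*sqrt(22)*(cos(3) + 7)/11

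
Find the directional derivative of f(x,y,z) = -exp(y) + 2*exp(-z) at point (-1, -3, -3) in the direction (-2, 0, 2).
-sqrt(2)*exp(3)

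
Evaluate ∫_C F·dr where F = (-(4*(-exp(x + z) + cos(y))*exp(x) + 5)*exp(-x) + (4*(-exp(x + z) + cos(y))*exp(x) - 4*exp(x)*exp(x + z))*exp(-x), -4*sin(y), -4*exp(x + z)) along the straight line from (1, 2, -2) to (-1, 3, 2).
4*cos(3) - 4*cos(2) + 2*sinh(1)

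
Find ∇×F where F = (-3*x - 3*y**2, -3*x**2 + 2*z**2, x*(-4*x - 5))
(-4*z, 8*x + 5, -6*x + 6*y)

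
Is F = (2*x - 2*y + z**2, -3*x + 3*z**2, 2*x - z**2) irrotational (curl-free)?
No, ∇×F = (-6*z, 2*z - 2, -1)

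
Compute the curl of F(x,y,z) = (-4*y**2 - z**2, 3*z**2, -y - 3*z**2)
(-6*z - 1, -2*z, 8*y)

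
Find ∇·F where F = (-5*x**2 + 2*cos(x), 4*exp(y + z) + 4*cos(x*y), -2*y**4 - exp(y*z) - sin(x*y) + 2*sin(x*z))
-4*x*sin(x*y) + 2*x*cos(x*z) - 10*x - y*exp(y*z) + 4*exp(y + z) - 2*sin(x)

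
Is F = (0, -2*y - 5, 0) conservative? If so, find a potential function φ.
Yes, F is conservative. φ = y*(-y - 5)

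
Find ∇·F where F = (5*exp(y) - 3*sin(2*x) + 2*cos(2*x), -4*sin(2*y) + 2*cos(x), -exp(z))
-exp(z) - 4*sin(2*x) - 6*cos(2*x) - 8*cos(2*y)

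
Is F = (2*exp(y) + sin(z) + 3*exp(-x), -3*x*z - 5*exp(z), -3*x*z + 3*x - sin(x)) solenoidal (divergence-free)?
No, ∇·F = -3*x - 3*exp(-x)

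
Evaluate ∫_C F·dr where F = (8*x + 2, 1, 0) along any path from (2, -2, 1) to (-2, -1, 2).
-7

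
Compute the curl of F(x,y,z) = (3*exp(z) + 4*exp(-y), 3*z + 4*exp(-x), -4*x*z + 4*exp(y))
(4*exp(y) - 3, 4*z + 3*exp(z), 4*exp(-y) - 4*exp(-x))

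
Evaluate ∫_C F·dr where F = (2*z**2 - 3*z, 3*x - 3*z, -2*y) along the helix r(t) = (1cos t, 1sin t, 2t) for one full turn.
pi*(-9 + 32*pi)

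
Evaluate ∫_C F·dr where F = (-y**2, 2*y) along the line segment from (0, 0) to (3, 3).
0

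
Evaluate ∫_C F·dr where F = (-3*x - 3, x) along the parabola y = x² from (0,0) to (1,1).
-23/6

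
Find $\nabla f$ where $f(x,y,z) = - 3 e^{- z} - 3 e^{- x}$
(3*exp(-x), 0, 3*exp(-z))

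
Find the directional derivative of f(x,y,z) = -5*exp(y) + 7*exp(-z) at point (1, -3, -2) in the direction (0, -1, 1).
sqrt(2)*(5 - 7*exp(5))*exp(-3)/2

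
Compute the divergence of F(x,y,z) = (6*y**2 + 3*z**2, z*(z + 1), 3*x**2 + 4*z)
4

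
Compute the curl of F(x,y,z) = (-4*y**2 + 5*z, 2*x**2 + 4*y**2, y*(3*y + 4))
(6*y + 4, 5, 4*x + 8*y)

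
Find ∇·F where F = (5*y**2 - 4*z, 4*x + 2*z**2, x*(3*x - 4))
0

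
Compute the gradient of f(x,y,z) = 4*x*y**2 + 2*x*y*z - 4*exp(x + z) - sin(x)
(4*y**2 + 2*y*z - 4*exp(x + z) - cos(x), 2*x*(4*y + z), 2*x*y - 4*exp(x + z))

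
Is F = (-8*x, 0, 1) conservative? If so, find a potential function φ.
Yes, F is conservative. φ = -4*x**2 + z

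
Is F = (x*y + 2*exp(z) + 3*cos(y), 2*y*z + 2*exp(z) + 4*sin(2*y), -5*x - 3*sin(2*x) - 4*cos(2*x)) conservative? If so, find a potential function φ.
No, ∇×F = (-2*y - 2*exp(z), 2*exp(z) - 8*sin(2*x) + 6*cos(2*x) + 5, -x + 3*sin(y)) ≠ 0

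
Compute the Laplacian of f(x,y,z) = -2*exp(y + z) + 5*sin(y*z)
-5*y**2*sin(y*z) - 5*z**2*sin(y*z) - 4*exp(y + z)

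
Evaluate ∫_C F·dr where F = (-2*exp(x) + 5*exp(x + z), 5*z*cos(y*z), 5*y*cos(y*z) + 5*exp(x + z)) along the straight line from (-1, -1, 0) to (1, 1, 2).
-2*E - 3*exp(-1) + 5*sin(2) + 5*exp(3)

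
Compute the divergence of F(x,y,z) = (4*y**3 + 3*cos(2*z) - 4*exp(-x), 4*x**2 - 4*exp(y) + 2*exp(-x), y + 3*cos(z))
-4*exp(y) - 3*sin(z) + 4*exp(-x)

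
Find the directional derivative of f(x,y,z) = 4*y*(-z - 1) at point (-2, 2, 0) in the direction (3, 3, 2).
-14*sqrt(22)/11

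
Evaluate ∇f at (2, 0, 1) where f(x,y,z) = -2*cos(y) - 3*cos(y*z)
(0, 0, 0)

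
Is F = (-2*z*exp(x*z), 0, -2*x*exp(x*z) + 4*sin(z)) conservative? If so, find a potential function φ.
Yes, F is conservative. φ = -2*exp(x*z) - 4*cos(z)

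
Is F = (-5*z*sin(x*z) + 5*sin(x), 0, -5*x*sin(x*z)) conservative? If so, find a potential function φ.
Yes, F is conservative. φ = -5*cos(x) + 5*cos(x*z)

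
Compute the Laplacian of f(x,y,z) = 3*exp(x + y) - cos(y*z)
y**2*cos(y*z) + z**2*cos(y*z) + 6*exp(x + y)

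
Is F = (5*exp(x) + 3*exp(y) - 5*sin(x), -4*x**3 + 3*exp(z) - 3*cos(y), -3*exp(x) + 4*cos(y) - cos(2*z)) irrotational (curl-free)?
No, ∇×F = (-3*exp(z) - 4*sin(y), 3*exp(x), -12*x**2 - 3*exp(y))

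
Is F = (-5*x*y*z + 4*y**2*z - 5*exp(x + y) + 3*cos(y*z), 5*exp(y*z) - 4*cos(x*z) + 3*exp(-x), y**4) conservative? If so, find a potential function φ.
No, ∇×F = (-4*x*sin(x*z) + 4*y**3 - 5*y*exp(y*z), y*(-5*x + 4*y - 3*sin(y*z)), 5*x*z - 8*y*z + 4*z*sin(x*z) + 3*z*sin(y*z) + 5*exp(x + y) - 3*exp(-x)) ≠ 0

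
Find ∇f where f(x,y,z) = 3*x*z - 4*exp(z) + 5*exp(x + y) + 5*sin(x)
(3*z + 5*exp(x + y) + 5*cos(x), 5*exp(x + y), 3*x - 4*exp(z))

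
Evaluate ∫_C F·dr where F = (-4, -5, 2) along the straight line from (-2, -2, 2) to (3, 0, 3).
-28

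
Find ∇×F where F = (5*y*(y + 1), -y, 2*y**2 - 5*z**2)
(4*y, 0, -10*y - 5)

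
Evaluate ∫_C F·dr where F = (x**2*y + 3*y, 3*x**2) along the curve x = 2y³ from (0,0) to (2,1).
603/70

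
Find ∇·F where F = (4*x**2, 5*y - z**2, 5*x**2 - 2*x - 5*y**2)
8*x + 5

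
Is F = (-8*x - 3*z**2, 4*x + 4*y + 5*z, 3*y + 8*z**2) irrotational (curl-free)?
No, ∇×F = (-2, -6*z, 4)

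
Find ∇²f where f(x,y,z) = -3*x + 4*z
0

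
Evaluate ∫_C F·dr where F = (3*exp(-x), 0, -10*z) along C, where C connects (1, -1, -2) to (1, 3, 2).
0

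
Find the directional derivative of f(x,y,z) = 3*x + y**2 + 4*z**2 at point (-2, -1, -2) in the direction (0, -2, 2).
-7*sqrt(2)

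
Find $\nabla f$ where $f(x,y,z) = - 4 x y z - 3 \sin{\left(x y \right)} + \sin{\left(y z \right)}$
(-y*(4*z + 3*cos(x*y)), -4*x*z - 3*x*cos(x*y) + z*cos(y*z), y*(-4*x + cos(y*z)))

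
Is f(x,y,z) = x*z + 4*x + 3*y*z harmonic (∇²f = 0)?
Yes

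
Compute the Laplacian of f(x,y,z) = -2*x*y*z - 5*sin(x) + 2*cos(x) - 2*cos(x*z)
2*x**2*cos(x*z) + 2*z**2*cos(x*z) + 5*sin(x) - 2*cos(x)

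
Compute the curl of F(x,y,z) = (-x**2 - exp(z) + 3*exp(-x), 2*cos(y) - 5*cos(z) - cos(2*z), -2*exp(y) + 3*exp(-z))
(-2*exp(y) - 5*sin(z) - 2*sin(2*z), -exp(z), 0)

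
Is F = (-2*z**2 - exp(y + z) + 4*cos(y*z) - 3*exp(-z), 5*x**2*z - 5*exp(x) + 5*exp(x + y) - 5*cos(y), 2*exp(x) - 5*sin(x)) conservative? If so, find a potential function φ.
No, ∇×F = (-5*x**2, -4*y*sin(y*z) - 4*z - 2*exp(x) - exp(y + z) + 5*cos(x) + 3*exp(-z), 10*x*z + 4*z*sin(y*z) - 5*exp(x) + 5*exp(x + y) + exp(y + z)) ≠ 0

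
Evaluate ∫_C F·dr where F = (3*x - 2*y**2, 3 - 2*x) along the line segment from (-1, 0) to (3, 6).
-78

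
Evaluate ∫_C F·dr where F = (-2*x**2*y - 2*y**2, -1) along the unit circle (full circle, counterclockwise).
pi/2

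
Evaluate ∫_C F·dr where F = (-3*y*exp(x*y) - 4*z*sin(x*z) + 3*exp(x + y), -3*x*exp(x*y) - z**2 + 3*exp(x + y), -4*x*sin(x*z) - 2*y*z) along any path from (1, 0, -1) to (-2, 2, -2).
-3*E + 4*cos(4) - 4*cos(1) - 2 - 3*exp(-4)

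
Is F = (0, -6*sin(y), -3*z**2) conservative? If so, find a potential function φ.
Yes, F is conservative. φ = -z**3 + 6*cos(y)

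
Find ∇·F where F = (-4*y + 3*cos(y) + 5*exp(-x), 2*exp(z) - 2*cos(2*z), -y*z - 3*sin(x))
-y - 5*exp(-x)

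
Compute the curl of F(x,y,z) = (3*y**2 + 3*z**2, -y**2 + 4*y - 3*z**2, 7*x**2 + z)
(6*z, -14*x + 6*z, -6*y)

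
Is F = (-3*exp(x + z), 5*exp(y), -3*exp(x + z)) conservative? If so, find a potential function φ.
Yes, F is conservative. φ = 5*exp(y) - 3*exp(x + z)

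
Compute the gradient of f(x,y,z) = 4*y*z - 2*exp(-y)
(0, 4*z + 2*exp(-y), 4*y)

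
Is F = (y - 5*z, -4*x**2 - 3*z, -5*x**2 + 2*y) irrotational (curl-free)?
No, ∇×F = (5, 10*x - 5, -8*x - 1)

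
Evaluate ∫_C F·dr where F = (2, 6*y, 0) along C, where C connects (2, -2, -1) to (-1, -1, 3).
-15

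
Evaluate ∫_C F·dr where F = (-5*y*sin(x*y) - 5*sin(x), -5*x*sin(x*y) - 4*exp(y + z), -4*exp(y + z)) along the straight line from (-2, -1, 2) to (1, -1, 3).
-4*exp(2) - 10*cos(2) + 10*cos(1) + 4*E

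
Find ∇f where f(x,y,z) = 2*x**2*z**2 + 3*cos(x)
(4*x*z**2 - 3*sin(x), 0, 4*x**2*z)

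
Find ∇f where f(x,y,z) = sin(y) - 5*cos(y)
(0, 5*sin(y) + cos(y), 0)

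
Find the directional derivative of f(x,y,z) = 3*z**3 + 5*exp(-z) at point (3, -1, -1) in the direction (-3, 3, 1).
sqrt(19)*(9 - 5*E)/19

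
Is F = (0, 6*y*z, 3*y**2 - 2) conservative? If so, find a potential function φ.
Yes, F is conservative. φ = z*(3*y**2 - 2)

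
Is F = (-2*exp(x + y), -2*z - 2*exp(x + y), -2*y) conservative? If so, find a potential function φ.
Yes, F is conservative. φ = -2*y*z - 2*exp(x + y)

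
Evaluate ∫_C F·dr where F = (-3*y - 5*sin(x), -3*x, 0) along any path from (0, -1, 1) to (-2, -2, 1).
-17 + 5*cos(2)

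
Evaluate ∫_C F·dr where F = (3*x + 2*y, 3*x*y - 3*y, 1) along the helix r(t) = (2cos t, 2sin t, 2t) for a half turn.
16 - 2*pi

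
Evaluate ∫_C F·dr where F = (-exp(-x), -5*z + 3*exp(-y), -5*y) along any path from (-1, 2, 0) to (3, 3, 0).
(-exp(4) - 2 + 3*E)*exp(-3)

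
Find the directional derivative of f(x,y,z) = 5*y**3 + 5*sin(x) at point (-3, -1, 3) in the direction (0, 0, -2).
0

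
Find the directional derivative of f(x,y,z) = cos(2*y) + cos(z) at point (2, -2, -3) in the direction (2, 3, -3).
3*sqrt(22)*(2*sin(4) - sin(3))/22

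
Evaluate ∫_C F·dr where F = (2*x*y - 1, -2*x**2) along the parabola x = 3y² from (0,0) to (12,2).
516/5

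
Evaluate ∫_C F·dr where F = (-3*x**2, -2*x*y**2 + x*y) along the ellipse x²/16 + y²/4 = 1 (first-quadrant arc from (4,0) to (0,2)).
208/3 - 4*pi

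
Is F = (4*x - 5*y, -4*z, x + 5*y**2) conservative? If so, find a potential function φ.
No, ∇×F = (10*y + 4, -1, 5) ≠ 0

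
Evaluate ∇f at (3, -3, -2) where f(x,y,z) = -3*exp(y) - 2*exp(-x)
(2*exp(-3), -3*exp(-3), 0)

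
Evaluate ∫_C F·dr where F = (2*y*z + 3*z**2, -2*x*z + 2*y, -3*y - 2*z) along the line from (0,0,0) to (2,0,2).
4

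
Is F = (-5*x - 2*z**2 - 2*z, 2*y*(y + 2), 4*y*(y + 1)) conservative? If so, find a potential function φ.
No, ∇×F = (8*y + 4, -4*z - 2, 0) ≠ 0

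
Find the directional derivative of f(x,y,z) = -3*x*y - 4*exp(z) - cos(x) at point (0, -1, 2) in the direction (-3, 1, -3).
3*sqrt(19)*(-3 + 4*exp(2))/19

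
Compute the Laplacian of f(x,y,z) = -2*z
0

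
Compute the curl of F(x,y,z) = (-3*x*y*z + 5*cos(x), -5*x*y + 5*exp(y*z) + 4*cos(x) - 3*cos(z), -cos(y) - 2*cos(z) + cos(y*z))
(-5*y*exp(y*z) - z*sin(y*z) + sin(y) - 3*sin(z), -3*x*y, 3*x*z - 5*y - 4*sin(x))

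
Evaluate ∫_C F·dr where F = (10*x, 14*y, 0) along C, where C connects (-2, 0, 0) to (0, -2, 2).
8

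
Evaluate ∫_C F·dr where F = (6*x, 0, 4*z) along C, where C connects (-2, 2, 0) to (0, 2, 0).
-12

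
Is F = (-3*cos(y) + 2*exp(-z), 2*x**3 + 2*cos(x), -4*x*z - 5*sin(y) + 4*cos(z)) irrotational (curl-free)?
No, ∇×F = (-5*cos(y), 4*z - 2*exp(-z), 6*x**2 - 2*sin(x) - 3*sin(y))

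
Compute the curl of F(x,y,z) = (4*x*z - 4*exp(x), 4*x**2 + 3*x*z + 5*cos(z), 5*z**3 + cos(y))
(-3*x - sin(y) + 5*sin(z), 4*x, 8*x + 3*z)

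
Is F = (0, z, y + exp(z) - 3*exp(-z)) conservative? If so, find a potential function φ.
Yes, F is conservative. φ = y*z + exp(z) + 3*exp(-z)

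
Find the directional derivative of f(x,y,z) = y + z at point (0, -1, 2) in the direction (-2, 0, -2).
-sqrt(2)/2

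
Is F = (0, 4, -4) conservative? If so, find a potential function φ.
Yes, F is conservative. φ = 4*y - 4*z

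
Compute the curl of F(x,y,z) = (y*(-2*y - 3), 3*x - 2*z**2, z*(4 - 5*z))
(4*z, 0, 4*y + 6)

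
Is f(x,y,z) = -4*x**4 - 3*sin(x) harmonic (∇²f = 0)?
No, ∇²f = -48*x**2 + 3*sin(x)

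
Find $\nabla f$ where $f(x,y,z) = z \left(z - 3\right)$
(0, 0, 2*z - 3)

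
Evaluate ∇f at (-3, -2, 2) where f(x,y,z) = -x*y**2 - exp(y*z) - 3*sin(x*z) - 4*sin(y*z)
(-6*cos(6) - 4, -12 - 2*exp(-4) - 8*cos(4), 8*cos(4) + 2*exp(-4) + 9*cos(6))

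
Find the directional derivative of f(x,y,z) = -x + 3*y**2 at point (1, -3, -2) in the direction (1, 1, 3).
-19*sqrt(11)/11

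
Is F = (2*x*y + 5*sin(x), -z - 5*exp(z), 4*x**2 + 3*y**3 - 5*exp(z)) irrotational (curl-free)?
No, ∇×F = (9*y**2 + 5*exp(z) + 1, -8*x, -2*x)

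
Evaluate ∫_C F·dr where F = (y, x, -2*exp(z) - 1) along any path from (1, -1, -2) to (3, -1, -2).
-2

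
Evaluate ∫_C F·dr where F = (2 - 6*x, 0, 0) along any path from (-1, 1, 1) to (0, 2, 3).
5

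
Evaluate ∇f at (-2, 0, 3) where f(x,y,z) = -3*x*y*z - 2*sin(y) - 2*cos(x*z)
(-6*sin(6), 16, 4*sin(6))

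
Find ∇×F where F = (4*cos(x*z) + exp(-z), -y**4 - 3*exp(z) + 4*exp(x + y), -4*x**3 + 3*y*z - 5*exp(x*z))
(3*z + 3*exp(z), 12*x**2 - 4*x*sin(x*z) + 5*z*exp(x*z) - exp(-z), 4*exp(x + y))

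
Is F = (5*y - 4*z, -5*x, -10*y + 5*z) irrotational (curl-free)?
No, ∇×F = (-10, -4, -10)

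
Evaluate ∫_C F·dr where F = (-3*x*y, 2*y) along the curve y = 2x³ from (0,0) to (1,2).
14/5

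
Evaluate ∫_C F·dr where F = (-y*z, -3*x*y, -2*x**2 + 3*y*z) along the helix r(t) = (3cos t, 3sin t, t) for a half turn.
-54 + 9*pi**2/4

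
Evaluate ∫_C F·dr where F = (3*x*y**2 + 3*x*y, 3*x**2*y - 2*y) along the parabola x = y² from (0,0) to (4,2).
652/5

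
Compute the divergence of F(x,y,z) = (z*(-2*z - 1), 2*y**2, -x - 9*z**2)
4*y - 18*z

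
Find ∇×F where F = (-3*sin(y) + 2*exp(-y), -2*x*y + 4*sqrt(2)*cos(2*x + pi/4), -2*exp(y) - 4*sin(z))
(-2*exp(y), 0, -2*y - 8*sqrt(2)*sin(2*x + pi/4) + 3*cos(y) + 2*exp(-y))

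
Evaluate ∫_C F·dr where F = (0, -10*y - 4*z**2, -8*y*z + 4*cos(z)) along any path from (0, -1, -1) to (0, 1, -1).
-8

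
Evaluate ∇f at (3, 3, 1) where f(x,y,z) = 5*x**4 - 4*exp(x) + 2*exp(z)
(540 - 4*exp(3), 0, 2*E)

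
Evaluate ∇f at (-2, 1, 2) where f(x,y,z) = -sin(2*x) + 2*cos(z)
(-2*cos(4), 0, -2*sin(2))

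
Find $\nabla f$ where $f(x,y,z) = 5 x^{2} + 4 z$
(10*x, 0, 4)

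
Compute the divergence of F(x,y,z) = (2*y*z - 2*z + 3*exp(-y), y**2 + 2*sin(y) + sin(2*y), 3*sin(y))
2*y + 2*cos(y) + 2*cos(2*y)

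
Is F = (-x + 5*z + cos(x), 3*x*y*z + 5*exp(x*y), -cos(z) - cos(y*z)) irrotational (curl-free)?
No, ∇×F = (-3*x*y + z*sin(y*z), 5, y*(3*z + 5*exp(x*y)))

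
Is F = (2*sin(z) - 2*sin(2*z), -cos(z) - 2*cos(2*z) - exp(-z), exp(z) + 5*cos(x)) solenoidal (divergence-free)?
No, ∇·F = exp(z)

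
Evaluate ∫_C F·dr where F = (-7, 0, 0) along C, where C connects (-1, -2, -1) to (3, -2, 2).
-28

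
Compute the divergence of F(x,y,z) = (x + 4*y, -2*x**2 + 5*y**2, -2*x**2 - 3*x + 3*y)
10*y + 1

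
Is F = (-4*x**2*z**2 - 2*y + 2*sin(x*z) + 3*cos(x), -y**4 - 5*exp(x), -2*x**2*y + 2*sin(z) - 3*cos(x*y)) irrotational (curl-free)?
No, ∇×F = (x*(-2*x + 3*sin(x*y)), -8*x**2*z + 4*x*y + 2*x*cos(x*z) - 3*y*sin(x*y), 2 - 5*exp(x))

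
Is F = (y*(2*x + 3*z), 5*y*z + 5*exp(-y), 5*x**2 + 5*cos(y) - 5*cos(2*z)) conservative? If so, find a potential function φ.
No, ∇×F = (-5*y - 5*sin(y), -10*x + 3*y, -2*x - 3*z) ≠ 0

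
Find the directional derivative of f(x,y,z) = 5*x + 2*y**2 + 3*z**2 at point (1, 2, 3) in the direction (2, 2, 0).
13*sqrt(2)/2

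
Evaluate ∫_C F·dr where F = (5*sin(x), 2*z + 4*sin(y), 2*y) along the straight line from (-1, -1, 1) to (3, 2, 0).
-4*cos(2) + 2 + 9*cos(1) - 5*cos(3)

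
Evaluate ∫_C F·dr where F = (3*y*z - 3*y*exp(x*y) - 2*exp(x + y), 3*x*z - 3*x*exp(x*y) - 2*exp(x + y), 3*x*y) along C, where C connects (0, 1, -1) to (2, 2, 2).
-5*exp(4) + 2*E + 27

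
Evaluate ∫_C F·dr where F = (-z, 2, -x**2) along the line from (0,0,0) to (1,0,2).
-5/3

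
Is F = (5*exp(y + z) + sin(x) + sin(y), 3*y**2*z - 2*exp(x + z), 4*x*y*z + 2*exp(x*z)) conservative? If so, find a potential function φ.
No, ∇×F = (4*x*z - 3*y**2 + 2*exp(x + z), -4*y*z - 2*z*exp(x*z) + 5*exp(y + z), -2*exp(x + z) - 5*exp(y + z) - cos(y)) ≠ 0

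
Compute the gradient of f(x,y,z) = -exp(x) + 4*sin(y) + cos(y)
(-exp(x), -sin(y) + 4*cos(y), 0)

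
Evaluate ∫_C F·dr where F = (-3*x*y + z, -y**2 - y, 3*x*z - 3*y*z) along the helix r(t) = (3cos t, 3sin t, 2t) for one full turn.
84*pi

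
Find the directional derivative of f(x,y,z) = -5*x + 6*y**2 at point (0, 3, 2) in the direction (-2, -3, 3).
-49*sqrt(22)/11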